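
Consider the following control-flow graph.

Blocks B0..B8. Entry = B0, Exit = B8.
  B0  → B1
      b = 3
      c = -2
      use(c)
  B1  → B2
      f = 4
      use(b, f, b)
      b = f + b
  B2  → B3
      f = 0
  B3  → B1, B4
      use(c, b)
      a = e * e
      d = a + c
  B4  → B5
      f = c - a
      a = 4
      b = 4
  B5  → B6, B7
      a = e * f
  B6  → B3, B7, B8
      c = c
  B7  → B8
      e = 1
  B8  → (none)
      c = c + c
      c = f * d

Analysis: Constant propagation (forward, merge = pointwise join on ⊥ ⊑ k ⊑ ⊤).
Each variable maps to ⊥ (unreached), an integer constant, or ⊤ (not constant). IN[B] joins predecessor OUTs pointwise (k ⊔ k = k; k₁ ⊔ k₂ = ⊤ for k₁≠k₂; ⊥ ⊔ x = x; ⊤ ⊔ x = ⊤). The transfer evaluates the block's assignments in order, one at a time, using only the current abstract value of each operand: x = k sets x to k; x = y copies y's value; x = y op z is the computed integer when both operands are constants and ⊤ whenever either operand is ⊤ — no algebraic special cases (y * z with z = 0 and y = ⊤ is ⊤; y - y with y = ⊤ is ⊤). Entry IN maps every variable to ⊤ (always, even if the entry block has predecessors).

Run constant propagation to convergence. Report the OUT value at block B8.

Answer: {a: ⊤, b: 4, c: ⊤, d: ⊤, e: ⊤, f: ⊤}

Working:
Per-block solution:
  B0:   IN=(all ⊤)   OUT={b:3, c:-2; rest ⊤}
  B1:   IN={c:-2; rest ⊤}   OUT={c:-2, f:4; rest ⊤}
  B2:   IN={c:-2, f:4; rest ⊤}   OUT={c:-2, f:0; rest ⊤}
  B3:   IN={c:-2; rest ⊤}   OUT={c:-2; rest ⊤}
  B4:   IN={c:-2; rest ⊤}   OUT={a:4, b:4, c:-2; rest ⊤}
  B5:   IN={a:4, b:4, c:-2; rest ⊤}   OUT={b:4, c:-2; rest ⊤}
  B6:   IN={b:4, c:-2; rest ⊤}   OUT={b:4, c:-2; rest ⊤}
  B7:   IN={b:4, c:-2; rest ⊤}   OUT={b:4, c:-2, e:1; rest ⊤}
  B8:   IN={b:4, c:-2; rest ⊤}   OUT={b:4; rest ⊤}

Merge at B8: IN[B8] = OUT[B6] ⊔ OUT[B7] = {a: ⊤, b: 4, c: -2, d: ⊤, e: ⊤, f: ⊤}
Applying B8's transfer function to that IN value gives OUT[B8] (row B8 above).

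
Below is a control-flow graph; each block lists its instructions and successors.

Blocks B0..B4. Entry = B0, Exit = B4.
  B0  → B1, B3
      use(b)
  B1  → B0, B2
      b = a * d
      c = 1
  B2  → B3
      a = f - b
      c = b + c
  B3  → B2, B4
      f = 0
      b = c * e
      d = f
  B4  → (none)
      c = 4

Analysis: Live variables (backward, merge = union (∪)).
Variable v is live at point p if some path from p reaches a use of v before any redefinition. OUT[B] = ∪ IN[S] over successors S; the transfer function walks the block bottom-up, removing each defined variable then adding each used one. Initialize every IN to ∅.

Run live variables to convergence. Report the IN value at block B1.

Fixpoint table:
  B0:   IN={a, b, c, d, e, f}   OUT={a, c, d, e, f}
  B1:   IN={a, d, e, f}   OUT={a, b, c, d, e, f}
  B2:   IN={b, c, e, f}   OUT={c, e}
  B3:   IN={c, e}   OUT={b, c, e, f}
  B4:   IN={}   OUT={}

Merge at B1: OUT[B1] = IN[B0] ⊔ IN[B2] = {a, b, c, d, e, f}
Applying B1's transfer function to that OUT value gives IN[B1] (row B1 above).

Answer: {a, d, e, f}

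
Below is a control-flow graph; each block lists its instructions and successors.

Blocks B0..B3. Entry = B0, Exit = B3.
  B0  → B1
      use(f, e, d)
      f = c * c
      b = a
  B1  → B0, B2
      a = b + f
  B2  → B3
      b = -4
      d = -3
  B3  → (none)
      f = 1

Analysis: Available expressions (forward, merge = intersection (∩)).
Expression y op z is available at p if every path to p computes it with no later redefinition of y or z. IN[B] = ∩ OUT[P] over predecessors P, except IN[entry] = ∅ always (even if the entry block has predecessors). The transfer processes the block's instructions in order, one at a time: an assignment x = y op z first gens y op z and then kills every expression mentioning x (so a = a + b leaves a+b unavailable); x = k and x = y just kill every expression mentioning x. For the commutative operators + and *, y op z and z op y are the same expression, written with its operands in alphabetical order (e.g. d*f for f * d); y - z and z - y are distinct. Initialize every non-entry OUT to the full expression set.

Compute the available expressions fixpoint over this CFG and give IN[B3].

Converged values:
  B0: | IN={} | OUT={c*c}
  B1: | IN={c*c} | OUT={b+f, c*c}
  B2: | IN={b+f, c*c} | OUT={c*c}
  B3: | IN={c*c} | OUT={c*c}

Merge at B3: IN[B3] = OUT[B2] = {c*c}

Answer: {c*c}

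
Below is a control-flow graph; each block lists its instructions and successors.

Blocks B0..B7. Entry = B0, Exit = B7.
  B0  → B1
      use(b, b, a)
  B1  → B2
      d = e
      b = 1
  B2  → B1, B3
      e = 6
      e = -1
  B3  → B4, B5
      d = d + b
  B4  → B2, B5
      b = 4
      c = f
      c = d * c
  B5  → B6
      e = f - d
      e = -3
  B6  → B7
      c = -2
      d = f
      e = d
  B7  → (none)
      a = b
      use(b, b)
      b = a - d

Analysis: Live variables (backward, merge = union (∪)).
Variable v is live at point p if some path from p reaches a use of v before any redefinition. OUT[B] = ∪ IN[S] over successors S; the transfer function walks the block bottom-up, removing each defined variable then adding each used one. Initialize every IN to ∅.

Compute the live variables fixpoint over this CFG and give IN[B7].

Answer: {b, d}

Working:
Fixpoint table:
  B0: | IN={a, b, e, f} | OUT={e, f}
  B1: | IN={e, f} | OUT={b, d, f}
  B2: | IN={b, d, f} | OUT={b, d, e, f}
  B3: | IN={b, d, f} | OUT={b, d, f}
  B4: | IN={d, f} | OUT={b, d, f}
  B5: | IN={b, d, f} | OUT={b, f}
  B6: | IN={b, f} | OUT={b, d}
  B7: | IN={b, d} | OUT={}

B7 is the boundary node: OUT[B7] = {}
Applying B7's transfer function to that OUT value gives IN[B7] (row B7 above).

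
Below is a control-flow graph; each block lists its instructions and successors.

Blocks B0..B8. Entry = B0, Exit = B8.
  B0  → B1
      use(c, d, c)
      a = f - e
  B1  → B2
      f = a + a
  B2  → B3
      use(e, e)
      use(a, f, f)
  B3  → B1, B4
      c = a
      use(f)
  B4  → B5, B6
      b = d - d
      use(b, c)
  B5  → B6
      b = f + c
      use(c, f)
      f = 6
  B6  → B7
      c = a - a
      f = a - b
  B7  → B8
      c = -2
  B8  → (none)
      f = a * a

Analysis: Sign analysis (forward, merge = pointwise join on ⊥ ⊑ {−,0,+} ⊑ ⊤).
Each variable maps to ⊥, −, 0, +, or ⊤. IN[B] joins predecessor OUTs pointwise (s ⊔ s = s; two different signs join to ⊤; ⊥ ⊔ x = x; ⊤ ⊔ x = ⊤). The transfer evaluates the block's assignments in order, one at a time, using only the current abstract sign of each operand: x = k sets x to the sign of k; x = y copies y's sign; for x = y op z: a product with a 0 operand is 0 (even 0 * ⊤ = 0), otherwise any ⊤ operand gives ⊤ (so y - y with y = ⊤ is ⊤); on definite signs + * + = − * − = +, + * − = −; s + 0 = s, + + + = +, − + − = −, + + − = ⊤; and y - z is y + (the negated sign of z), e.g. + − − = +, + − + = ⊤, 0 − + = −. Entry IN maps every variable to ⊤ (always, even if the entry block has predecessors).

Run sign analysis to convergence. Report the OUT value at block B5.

Converged values:
  B0:  IN=(all ⊤)  OUT=(all ⊤)
  B1:  IN=(all ⊤)  OUT=(all ⊤)
  B2:  IN=(all ⊤)  OUT=(all ⊤)
  B3:  IN=(all ⊤)  OUT=(all ⊤)
  B4:  IN=(all ⊤)  OUT=(all ⊤)
  B5:  IN=(all ⊤)  OUT={f:+; rest ⊤}
  B6:  IN=(all ⊤)  OUT=(all ⊤)
  B7:  IN=(all ⊤)  OUT={c:-; rest ⊤}
  B8:  IN={c:-; rest ⊤}  OUT={c:-; rest ⊤}

Merge at B5: IN[B5] = OUT[B4] = {a: ⊤, b: ⊤, c: ⊤, d: ⊤, e: ⊤, f: ⊤}
Applying B5's transfer function to that IN value gives OUT[B5] (row B5 above).

Answer: {a: ⊤, b: ⊤, c: ⊤, d: ⊤, e: ⊤, f: +}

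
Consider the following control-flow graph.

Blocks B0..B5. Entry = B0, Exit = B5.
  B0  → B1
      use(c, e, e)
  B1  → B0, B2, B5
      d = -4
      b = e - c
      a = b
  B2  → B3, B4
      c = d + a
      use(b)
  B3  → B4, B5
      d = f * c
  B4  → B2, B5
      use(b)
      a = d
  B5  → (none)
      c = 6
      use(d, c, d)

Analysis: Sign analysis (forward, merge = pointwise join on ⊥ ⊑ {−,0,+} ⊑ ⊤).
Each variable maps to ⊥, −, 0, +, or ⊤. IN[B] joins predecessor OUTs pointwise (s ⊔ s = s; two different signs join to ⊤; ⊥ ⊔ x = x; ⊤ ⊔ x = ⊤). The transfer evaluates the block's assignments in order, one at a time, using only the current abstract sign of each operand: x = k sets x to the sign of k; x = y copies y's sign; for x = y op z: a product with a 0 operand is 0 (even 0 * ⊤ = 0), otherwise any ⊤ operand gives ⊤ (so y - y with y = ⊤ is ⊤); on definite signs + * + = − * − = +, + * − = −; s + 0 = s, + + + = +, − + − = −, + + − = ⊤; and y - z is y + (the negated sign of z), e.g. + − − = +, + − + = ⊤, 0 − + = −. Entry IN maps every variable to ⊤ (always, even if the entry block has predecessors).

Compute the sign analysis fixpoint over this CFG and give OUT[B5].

Answer: {a: ⊤, b: ⊤, c: +, d: ⊤, e: ⊤, f: ⊤}

Working:
Converged values:
  B0:  IN=(all ⊤)  OUT=(all ⊤)
  B1:  IN=(all ⊤)  OUT={d:-; rest ⊤}
  B2:  IN=(all ⊤)  OUT=(all ⊤)
  B3:  IN=(all ⊤)  OUT=(all ⊤)
  B4:  IN=(all ⊤)  OUT=(all ⊤)
  B5:  IN=(all ⊤)  OUT={c:+; rest ⊤}

Merge at B5: IN[B5] = OUT[B1] ⊔ OUT[B3] ⊔ OUT[B4] = {a: ⊤, b: ⊤, c: ⊤, d: ⊤, e: ⊤, f: ⊤}
Applying B5's transfer function to that IN value gives OUT[B5] (row B5 above).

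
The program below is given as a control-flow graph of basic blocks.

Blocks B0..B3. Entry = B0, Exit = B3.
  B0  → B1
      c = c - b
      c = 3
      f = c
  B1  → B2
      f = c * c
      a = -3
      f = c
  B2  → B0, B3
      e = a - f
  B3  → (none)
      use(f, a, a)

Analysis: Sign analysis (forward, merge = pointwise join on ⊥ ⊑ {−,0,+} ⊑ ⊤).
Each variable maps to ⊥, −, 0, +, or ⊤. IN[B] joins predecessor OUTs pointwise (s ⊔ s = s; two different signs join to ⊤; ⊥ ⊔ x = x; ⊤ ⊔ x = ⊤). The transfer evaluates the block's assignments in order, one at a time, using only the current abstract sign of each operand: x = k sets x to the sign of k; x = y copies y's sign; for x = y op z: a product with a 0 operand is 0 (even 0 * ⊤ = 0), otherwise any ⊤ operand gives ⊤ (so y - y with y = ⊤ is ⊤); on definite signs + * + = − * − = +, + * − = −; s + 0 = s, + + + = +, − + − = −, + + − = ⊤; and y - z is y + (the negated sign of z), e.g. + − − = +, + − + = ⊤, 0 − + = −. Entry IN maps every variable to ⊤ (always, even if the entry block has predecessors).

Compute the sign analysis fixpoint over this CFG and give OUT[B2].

Answer: {a: -, b: ⊤, c: +, d: ⊤, e: -, f: +}

Trace:
Per-block solution:
  B0: | IN=(all ⊤) | OUT={c:+, f:+; rest ⊤}
  B1: | IN={c:+, f:+; rest ⊤} | OUT={a:-, c:+, f:+; rest ⊤}
  B2: | IN={a:-, c:+, f:+; rest ⊤} | OUT={a:-, c:+, e:-, f:+; rest ⊤}
  B3: | IN={a:-, c:+, e:-, f:+; rest ⊤} | OUT={a:-, c:+, e:-, f:+; rest ⊤}

Merge at B2: IN[B2] = OUT[B1] = {a: -, b: ⊤, c: +, d: ⊤, e: ⊤, f: +}
Applying B2's transfer function to that IN value gives OUT[B2] (row B2 above).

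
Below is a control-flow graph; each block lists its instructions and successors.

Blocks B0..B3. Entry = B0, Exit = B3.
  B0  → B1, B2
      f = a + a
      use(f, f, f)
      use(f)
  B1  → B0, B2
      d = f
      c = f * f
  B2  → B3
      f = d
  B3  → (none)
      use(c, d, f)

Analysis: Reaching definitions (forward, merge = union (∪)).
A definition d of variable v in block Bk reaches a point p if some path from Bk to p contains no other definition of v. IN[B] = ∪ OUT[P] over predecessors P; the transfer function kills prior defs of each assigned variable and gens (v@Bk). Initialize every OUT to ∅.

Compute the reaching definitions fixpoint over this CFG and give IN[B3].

Per-block solution:
  B0:  IN={c@B1, d@B1, f@B0}  OUT={c@B1, d@B1, f@B0}
  B1:  IN={c@B1, d@B1, f@B0}  OUT={c@B1, d@B1, f@B0}
  B2:  IN={c@B1, d@B1, f@B0}  OUT={c@B1, d@B1, f@B2}
  B3:  IN={c@B1, d@B1, f@B2}  OUT={c@B1, d@B1, f@B2}

Merge at B3: IN[B3] = OUT[B2] = {c@B1, d@B1, f@B2}

Answer: {c@B1, d@B1, f@B2}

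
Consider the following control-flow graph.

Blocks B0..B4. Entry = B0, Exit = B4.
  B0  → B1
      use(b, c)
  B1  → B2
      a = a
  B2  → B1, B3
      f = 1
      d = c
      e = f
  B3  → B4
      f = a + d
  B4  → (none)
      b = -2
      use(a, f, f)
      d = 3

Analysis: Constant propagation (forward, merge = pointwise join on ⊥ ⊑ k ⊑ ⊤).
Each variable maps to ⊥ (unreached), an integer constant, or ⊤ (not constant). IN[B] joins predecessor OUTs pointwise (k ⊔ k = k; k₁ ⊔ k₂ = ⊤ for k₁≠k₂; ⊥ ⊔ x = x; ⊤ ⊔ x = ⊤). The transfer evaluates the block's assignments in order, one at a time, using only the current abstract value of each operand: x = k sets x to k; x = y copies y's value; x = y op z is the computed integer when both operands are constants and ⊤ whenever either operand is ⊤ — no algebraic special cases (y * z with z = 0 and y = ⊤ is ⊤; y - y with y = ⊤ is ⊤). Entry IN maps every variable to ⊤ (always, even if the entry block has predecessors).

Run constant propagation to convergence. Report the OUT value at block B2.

Fixpoint table:
  B0: | IN=(all ⊤) | OUT=(all ⊤)
  B1: | IN=(all ⊤) | OUT=(all ⊤)
  B2: | IN=(all ⊤) | OUT={e:1, f:1; rest ⊤}
  B3: | IN={e:1, f:1; rest ⊤} | OUT={e:1; rest ⊤}
  B4: | IN={e:1; rest ⊤} | OUT={b:-2, d:3, e:1; rest ⊤}

Merge at B2: IN[B2] = OUT[B1] = {a: ⊤, b: ⊤, c: ⊤, d: ⊤, e: ⊤, f: ⊤}
Applying B2's transfer function to that IN value gives OUT[B2] (row B2 above).

Answer: {a: ⊤, b: ⊤, c: ⊤, d: ⊤, e: 1, f: 1}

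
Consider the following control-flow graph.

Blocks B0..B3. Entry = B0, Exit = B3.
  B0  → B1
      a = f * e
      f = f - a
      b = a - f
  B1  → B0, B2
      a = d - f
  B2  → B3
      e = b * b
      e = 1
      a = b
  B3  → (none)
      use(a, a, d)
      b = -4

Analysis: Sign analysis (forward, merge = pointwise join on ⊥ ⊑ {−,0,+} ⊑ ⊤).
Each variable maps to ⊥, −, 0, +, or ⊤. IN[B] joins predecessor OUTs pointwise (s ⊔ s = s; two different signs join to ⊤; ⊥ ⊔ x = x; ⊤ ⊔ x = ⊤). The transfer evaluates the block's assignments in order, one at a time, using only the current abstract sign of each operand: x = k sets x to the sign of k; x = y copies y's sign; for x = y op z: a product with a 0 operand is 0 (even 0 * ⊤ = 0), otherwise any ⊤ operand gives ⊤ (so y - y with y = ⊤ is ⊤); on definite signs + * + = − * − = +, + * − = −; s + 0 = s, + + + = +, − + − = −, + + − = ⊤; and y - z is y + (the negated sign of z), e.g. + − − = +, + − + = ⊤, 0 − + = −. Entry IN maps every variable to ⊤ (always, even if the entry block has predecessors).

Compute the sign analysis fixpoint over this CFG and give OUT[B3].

Converged values:
  B0:  IN=(all ⊤)  OUT=(all ⊤)
  B1:  IN=(all ⊤)  OUT=(all ⊤)
  B2:  IN=(all ⊤)  OUT={e:+; rest ⊤}
  B3:  IN={e:+; rest ⊤}  OUT={b:-, e:+; rest ⊤}

Merge at B3: IN[B3] = OUT[B2] = {a: ⊤, b: ⊤, c: ⊤, d: ⊤, e: +, f: ⊤}
Applying B3's transfer function to that IN value gives OUT[B3] (row B3 above).

Answer: {a: ⊤, b: -, c: ⊤, d: ⊤, e: +, f: ⊤}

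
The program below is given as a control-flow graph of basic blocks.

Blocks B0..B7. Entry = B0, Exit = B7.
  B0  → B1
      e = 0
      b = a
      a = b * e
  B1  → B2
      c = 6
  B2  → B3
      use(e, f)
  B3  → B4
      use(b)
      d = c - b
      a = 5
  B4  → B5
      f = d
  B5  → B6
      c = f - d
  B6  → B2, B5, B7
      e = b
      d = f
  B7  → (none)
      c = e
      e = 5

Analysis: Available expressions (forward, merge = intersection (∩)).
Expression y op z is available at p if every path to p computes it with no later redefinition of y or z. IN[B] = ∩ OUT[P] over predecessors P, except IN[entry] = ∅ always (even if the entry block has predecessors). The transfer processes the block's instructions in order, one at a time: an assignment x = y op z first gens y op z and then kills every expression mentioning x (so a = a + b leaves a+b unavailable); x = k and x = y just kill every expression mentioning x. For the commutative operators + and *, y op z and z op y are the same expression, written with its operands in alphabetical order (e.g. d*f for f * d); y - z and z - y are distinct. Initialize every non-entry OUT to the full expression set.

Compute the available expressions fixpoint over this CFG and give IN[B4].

Fixpoint table:
  B0: | IN={} | OUT={b*e}
  B1: | IN={b*e} | OUT={b*e}
  B2: | IN={} | OUT={}
  B3: | IN={} | OUT={c-b}
  B4: | IN={c-b} | OUT={c-b}
  B5: | IN={} | OUT={f-d}
  B6: | IN={f-d} | OUT={}
  B7: | IN={} | OUT={}

Merge at B4: IN[B4] = OUT[B3] = {c-b}

Answer: {c-b}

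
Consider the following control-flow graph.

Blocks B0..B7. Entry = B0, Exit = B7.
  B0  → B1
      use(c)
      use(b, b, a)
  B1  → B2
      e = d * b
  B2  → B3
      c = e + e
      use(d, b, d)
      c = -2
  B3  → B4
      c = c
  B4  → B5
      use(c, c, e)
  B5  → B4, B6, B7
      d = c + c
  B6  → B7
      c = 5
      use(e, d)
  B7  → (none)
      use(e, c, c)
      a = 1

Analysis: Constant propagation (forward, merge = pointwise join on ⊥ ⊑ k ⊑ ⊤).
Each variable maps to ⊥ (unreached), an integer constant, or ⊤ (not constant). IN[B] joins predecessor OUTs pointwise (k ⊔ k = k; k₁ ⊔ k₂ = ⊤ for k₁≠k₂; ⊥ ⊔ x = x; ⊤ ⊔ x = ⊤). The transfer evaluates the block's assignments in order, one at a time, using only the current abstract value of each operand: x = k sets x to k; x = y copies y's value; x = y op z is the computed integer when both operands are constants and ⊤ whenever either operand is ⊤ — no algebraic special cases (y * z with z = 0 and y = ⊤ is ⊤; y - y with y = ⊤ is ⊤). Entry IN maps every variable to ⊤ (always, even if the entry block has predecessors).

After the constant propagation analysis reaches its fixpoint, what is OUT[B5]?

Fixpoint table:
  B0: | IN=(all ⊤) | OUT=(all ⊤)
  B1: | IN=(all ⊤) | OUT=(all ⊤)
  B2: | IN=(all ⊤) | OUT={c:-2; rest ⊤}
  B3: | IN={c:-2; rest ⊤} | OUT={c:-2; rest ⊤}
  B4: | IN={c:-2; rest ⊤} | OUT={c:-2; rest ⊤}
  B5: | IN={c:-2; rest ⊤} | OUT={c:-2, d:-4; rest ⊤}
  B6: | IN={c:-2, d:-4; rest ⊤} | OUT={c:5, d:-4; rest ⊤}
  B7: | IN={d:-4; rest ⊤} | OUT={a:1, d:-4; rest ⊤}

Merge at B5: IN[B5] = OUT[B4] = {a: ⊤, b: ⊤, c: -2, d: ⊤, e: ⊤, f: ⊤}
Applying B5's transfer function to that IN value gives OUT[B5] (row B5 above).

Answer: {a: ⊤, b: ⊤, c: -2, d: -4, e: ⊤, f: ⊤}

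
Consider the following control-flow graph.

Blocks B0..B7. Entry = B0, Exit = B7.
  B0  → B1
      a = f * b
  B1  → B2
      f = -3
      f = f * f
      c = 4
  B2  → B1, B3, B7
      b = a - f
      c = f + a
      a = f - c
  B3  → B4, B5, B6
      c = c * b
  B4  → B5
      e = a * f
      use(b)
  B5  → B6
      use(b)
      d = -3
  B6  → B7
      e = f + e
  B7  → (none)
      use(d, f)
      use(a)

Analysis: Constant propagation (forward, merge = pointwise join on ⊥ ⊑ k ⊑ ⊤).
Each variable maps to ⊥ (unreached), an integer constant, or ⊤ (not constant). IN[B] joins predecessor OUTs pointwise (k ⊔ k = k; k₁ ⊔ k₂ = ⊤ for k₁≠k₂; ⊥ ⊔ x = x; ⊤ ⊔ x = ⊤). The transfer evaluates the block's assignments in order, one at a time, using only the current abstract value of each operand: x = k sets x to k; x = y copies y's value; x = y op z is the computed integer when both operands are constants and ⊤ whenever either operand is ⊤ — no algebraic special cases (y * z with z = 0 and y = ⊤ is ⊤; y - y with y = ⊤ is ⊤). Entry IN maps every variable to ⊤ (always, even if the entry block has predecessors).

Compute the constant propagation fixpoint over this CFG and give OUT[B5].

Per-block solution:
  B0:   IN=(all ⊤)   OUT=(all ⊤)
  B1:   IN=(all ⊤)   OUT={c:4, f:9; rest ⊤}
  B2:   IN={c:4, f:9; rest ⊤}   OUT={f:9; rest ⊤}
  B3:   IN={f:9; rest ⊤}   OUT={f:9; rest ⊤}
  B4:   IN={f:9; rest ⊤}   OUT={f:9; rest ⊤}
  B5:   IN={f:9; rest ⊤}   OUT={d:-3, f:9; rest ⊤}
  B6:   IN={f:9; rest ⊤}   OUT={f:9; rest ⊤}
  B7:   IN={f:9; rest ⊤}   OUT={f:9; rest ⊤}

Merge at B5: IN[B5] = OUT[B3] ⊔ OUT[B4] = {a: ⊤, b: ⊤, c: ⊤, d: ⊤, e: ⊤, f: 9}
Applying B5's transfer function to that IN value gives OUT[B5] (row B5 above).

Answer: {a: ⊤, b: ⊤, c: ⊤, d: -3, e: ⊤, f: 9}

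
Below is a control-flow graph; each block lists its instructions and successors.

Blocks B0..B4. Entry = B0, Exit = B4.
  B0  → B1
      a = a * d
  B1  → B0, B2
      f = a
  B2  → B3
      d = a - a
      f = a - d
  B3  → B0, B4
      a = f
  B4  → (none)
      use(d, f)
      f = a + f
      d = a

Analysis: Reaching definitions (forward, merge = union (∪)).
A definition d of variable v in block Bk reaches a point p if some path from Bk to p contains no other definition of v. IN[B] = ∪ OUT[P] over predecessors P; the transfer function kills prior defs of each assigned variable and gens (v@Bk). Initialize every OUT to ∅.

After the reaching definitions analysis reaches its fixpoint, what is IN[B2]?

Answer: {a@B0, d@B2, f@B1}

Working:
Fixpoint table:
  B0:   IN={a@B0, a@B3, d@B2, f@B1, f@B2}   OUT={a@B0, d@B2, f@B1, f@B2}
  B1:   IN={a@B0, d@B2, f@B1, f@B2}   OUT={a@B0, d@B2, f@B1}
  B2:   IN={a@B0, d@B2, f@B1}   OUT={a@B0, d@B2, f@B2}
  B3:   IN={a@B0, d@B2, f@B2}   OUT={a@B3, d@B2, f@B2}
  B4:   IN={a@B3, d@B2, f@B2}   OUT={a@B3, d@B4, f@B4}

Merge at B2: IN[B2] = OUT[B1] = {a@B0, d@B2, f@B1}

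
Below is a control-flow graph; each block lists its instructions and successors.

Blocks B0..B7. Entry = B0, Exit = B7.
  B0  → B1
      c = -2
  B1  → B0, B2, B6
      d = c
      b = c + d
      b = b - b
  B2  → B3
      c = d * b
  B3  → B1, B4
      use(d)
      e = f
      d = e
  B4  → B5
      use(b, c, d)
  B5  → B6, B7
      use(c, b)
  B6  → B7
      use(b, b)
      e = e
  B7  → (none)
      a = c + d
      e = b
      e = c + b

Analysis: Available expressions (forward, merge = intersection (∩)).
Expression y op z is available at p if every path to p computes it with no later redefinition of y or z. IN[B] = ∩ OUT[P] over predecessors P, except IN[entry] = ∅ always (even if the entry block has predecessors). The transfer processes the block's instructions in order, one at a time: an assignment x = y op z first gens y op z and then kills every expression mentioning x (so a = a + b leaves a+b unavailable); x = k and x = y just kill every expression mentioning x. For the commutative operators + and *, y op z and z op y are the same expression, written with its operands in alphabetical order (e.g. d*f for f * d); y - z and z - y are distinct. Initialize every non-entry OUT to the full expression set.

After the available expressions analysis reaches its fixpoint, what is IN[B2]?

Per-block solution:
  B0:   IN={}   OUT={}
  B1:   IN={}   OUT={c+d}
  B2:   IN={c+d}   OUT={b*d}
  B3:   IN={b*d}   OUT={}
  B4:   IN={}   OUT={}
  B5:   IN={}   OUT={}
  B6:   IN={}   OUT={}
  B7:   IN={}   OUT={b+c, c+d}

Merge at B2: IN[B2] = OUT[B1] = {c+d}

Answer: {c+d}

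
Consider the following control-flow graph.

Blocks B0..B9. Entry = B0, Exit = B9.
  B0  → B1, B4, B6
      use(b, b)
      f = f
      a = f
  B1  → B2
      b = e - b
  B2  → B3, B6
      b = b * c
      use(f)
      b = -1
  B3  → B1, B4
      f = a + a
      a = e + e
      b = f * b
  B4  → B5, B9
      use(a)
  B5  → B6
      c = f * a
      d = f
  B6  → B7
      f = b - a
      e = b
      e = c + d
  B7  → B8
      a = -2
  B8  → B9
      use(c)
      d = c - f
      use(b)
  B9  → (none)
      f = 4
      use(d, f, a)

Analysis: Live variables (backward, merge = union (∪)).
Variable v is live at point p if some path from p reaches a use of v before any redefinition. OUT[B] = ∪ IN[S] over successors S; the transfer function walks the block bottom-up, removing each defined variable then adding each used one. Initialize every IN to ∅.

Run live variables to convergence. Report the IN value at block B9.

Converged values:
  B0:  IN={b, c, d, e, f}  OUT={a, b, c, d, e, f}
  B1:  IN={a, b, c, d, e, f}  OUT={a, b, c, d, e, f}
  B2:  IN={a, b, c, d, e, f}  OUT={a, b, c, d, e}
  B3:  IN={a, b, c, d, e}  OUT={a, b, c, d, e, f}
  B4:  IN={a, b, d, f}  OUT={a, b, d, f}
  B5:  IN={a, b, f}  OUT={a, b, c, d}
  B6:  IN={a, b, c, d}  OUT={b, c, f}
  B7:  IN={b, c, f}  OUT={a, b, c, f}
  B8:  IN={a, b, c, f}  OUT={a, d}
  B9:  IN={a, d}  OUT={}

B9 is the boundary node: OUT[B9] = {}
Applying B9's transfer function to that OUT value gives IN[B9] (row B9 above).

Answer: {a, d}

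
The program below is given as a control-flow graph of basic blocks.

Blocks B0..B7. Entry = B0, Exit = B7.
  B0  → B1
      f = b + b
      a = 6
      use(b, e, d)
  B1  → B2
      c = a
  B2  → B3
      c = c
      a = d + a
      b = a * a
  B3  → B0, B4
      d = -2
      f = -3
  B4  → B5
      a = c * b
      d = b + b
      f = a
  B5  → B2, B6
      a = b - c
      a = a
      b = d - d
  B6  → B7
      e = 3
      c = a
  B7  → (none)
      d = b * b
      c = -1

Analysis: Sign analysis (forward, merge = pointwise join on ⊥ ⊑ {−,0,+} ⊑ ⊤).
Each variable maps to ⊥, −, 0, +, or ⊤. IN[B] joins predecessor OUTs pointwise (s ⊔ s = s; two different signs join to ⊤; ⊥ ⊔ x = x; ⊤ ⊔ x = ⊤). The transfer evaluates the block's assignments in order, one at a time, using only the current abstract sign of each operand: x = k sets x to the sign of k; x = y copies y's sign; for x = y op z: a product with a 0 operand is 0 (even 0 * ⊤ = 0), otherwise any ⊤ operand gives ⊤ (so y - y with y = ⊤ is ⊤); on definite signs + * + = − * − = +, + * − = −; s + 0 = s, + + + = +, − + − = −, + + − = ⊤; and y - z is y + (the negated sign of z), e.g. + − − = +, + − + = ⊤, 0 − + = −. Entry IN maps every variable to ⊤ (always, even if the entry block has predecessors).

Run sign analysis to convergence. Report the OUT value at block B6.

Answer: {a: ⊤, b: ⊤, c: ⊤, d: ⊤, e: +, f: ⊤}

Derivation:
Per-block solution:
  B0:  IN=(all ⊤)  OUT={a:+; rest ⊤}
  B1:  IN={a:+; rest ⊤}  OUT={a:+, c:+; rest ⊤}
  B2:  IN={c:+; rest ⊤}  OUT={c:+; rest ⊤}
  B3:  IN={c:+; rest ⊤}  OUT={c:+, d:-, f:-; rest ⊤}
  B4:  IN={c:+, d:-, f:-; rest ⊤}  OUT={c:+; rest ⊤}
  B5:  IN={c:+; rest ⊤}  OUT={c:+; rest ⊤}
  B6:  IN={c:+; rest ⊤}  OUT={e:+; rest ⊤}
  B7:  IN={e:+; rest ⊤}  OUT={c:-, e:+; rest ⊤}

Merge at B6: IN[B6] = OUT[B5] = {a: ⊤, b: ⊤, c: +, d: ⊤, e: ⊤, f: ⊤}
Applying B6's transfer function to that IN value gives OUT[B6] (row B6 above).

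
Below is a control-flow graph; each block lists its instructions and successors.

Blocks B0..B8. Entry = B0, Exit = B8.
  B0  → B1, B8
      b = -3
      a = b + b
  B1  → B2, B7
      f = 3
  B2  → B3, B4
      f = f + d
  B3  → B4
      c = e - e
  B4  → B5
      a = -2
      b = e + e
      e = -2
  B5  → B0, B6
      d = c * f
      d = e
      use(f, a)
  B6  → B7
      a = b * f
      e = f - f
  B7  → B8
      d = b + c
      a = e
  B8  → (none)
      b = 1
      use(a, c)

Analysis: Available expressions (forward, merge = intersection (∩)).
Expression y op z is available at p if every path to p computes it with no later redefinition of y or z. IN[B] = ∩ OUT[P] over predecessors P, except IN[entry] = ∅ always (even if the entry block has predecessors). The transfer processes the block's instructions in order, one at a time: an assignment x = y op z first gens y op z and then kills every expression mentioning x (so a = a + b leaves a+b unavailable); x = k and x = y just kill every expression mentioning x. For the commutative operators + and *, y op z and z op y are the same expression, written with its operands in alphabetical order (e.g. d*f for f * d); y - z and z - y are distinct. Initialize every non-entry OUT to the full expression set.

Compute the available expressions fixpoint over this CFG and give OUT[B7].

Converged values:
  B0:   IN={}   OUT={b+b}
  B1:   IN={b+b}   OUT={b+b}
  B2:   IN={b+b}   OUT={b+b}
  B3:   IN={b+b}   OUT={b+b, e-e}
  B4:   IN={b+b}   OUT={}
  B5:   IN={}   OUT={c*f}
  B6:   IN={c*f}   OUT={b*f, c*f, f-f}
  B7:   IN={}   OUT={b+c}
  B8:   IN={}   OUT={}

Merge at B7: IN[B7] = OUT[B1] ∩ OUT[B6] = {}
Applying B7's transfer function to that IN value gives OUT[B7] (row B7 above).

Answer: {b+c}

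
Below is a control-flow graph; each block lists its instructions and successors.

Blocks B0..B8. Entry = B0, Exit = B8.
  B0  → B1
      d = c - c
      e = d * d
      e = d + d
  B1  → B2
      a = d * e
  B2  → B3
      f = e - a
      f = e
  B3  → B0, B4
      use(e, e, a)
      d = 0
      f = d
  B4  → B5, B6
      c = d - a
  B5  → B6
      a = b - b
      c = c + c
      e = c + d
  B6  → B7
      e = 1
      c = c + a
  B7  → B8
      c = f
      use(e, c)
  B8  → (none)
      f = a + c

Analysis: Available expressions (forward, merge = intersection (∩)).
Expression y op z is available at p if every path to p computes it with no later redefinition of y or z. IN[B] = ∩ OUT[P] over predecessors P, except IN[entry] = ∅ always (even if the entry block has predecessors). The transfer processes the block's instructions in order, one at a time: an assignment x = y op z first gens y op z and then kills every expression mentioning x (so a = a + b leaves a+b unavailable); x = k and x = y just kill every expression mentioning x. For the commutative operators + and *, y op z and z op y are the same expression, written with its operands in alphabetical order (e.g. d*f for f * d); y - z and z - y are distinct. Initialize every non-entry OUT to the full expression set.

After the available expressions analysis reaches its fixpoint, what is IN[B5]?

Fixpoint table:
  B0:   IN={}   OUT={c-c, d*d, d+d}
  B1:   IN={c-c, d*d, d+d}   OUT={c-c, d*d, d*e, d+d}
  B2:   IN={c-c, d*d, d*e, d+d}   OUT={c-c, d*d, d*e, d+d, e-a}
  B3:   IN={c-c, d*d, d*e, d+d, e-a}   OUT={c-c, e-a}
  B4:   IN={c-c, e-a}   OUT={d-a, e-a}
  B5:   IN={d-a, e-a}   OUT={b-b, c+d}
  B6:   IN={}   OUT={}
  B7:   IN={}   OUT={}
  B8:   IN={}   OUT={a+c}

Merge at B5: IN[B5] = OUT[B4] = {d-a, e-a}

Answer: {d-a, e-a}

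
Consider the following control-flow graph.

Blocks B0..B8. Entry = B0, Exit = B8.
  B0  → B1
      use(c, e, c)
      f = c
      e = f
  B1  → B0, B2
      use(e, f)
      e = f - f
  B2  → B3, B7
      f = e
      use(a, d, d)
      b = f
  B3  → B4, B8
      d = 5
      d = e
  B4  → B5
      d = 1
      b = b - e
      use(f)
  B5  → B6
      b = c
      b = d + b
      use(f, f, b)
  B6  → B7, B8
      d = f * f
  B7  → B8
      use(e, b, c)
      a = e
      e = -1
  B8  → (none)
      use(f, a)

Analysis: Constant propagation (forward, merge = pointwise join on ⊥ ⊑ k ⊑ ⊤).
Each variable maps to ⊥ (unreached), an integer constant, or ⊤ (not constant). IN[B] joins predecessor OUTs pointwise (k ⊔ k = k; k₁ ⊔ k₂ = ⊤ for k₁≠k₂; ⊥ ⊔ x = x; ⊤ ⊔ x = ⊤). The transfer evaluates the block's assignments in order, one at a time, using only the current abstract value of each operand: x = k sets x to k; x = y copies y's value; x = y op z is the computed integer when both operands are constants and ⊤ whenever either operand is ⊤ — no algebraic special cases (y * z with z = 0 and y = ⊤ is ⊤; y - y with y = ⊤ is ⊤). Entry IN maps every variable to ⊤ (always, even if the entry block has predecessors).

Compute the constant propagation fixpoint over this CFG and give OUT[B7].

Converged values:
  B0: | IN=(all ⊤) | OUT=(all ⊤)
  B1: | IN=(all ⊤) | OUT=(all ⊤)
  B2: | IN=(all ⊤) | OUT=(all ⊤)
  B3: | IN=(all ⊤) | OUT=(all ⊤)
  B4: | IN=(all ⊤) | OUT={d:1; rest ⊤}
  B5: | IN={d:1; rest ⊤} | OUT={d:1; rest ⊤}
  B6: | IN={d:1; rest ⊤} | OUT=(all ⊤)
  B7: | IN=(all ⊤) | OUT={e:-1; rest ⊤}
  B8: | IN=(all ⊤) | OUT=(all ⊤)

Merge at B7: IN[B7] = OUT[B2] ⊔ OUT[B6] = {a: ⊤, b: ⊤, c: ⊤, d: ⊤, e: ⊤, f: ⊤}
Applying B7's transfer function to that IN value gives OUT[B7] (row B7 above).

Answer: {a: ⊤, b: ⊤, c: ⊤, d: ⊤, e: -1, f: ⊤}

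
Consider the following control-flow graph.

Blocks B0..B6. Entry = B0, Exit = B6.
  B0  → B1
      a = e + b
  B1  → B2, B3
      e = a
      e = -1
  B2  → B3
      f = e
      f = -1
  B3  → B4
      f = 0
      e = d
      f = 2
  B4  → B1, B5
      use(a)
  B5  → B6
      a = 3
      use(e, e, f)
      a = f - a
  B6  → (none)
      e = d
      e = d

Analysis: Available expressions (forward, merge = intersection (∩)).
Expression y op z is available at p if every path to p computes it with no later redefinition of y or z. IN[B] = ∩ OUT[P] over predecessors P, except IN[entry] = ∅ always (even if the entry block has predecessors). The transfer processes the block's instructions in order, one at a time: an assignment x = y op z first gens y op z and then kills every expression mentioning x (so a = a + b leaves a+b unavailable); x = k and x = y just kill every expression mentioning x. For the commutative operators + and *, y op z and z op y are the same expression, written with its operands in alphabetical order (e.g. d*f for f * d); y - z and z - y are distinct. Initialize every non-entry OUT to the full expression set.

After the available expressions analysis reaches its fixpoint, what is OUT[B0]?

Answer: {b+e}

Derivation:
Fixpoint table:
  B0:  IN={}  OUT={b+e}
  B1:  IN={}  OUT={}
  B2:  IN={}  OUT={}
  B3:  IN={}  OUT={}
  B4:  IN={}  OUT={}
  B5:  IN={}  OUT={}
  B6:  IN={}  OUT={}

B0 is the boundary node: IN[B0] = {}
Applying B0's transfer function to that IN value gives OUT[B0] (row B0 above).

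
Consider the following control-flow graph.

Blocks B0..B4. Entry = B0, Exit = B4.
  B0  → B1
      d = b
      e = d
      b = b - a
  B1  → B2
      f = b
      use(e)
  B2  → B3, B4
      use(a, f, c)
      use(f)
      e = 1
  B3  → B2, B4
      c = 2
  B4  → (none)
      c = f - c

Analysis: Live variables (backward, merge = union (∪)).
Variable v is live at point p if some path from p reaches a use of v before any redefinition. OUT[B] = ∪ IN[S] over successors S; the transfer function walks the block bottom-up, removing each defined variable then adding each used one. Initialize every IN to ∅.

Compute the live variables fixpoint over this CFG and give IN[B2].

Per-block solution:
  B0:  IN={a, b, c}  OUT={a, b, c, e}
  B1:  IN={a, b, c, e}  OUT={a, c, f}
  B2:  IN={a, c, f}  OUT={a, c, f}
  B3:  IN={a, f}  OUT={a, c, f}
  B4:  IN={c, f}  OUT={}

Merge at B2: OUT[B2] = IN[B3] ⊔ IN[B4] = {a, c, f}
Applying B2's transfer function to that OUT value gives IN[B2] (row B2 above).

Answer: {a, c, f}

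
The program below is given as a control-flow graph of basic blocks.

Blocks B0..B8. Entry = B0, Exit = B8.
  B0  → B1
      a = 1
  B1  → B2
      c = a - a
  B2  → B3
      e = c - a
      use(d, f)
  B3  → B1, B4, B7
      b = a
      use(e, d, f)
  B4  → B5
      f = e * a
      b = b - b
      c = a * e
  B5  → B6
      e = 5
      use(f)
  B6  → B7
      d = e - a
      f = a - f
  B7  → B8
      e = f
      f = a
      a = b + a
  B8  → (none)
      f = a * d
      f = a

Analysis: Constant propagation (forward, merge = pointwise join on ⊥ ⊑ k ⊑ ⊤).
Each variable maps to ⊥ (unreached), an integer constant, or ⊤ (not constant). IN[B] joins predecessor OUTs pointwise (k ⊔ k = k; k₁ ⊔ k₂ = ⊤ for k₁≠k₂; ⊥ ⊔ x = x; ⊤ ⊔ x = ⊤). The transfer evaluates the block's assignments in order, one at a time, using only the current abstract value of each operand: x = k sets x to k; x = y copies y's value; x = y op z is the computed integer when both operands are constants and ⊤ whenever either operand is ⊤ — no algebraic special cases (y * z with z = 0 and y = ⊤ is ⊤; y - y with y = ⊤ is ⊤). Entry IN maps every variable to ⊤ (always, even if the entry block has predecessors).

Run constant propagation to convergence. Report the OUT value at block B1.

Answer: {a: 1, b: ⊤, c: 0, d: ⊤, e: ⊤, f: ⊤}

Trace:
Per-block solution:
  B0:  IN=(all ⊤)  OUT={a:1; rest ⊤}
  B1:  IN={a:1; rest ⊤}  OUT={a:1, c:0; rest ⊤}
  B2:  IN={a:1, c:0; rest ⊤}  OUT={a:1, c:0, e:-1; rest ⊤}
  B3:  IN={a:1, c:0, e:-1; rest ⊤}  OUT={a:1, b:1, c:0, e:-1; rest ⊤}
  B4:  IN={a:1, b:1, c:0, e:-1; rest ⊤}  OUT={a:1, b:0, c:-1, e:-1, f:-1; rest ⊤}
  B5:  IN={a:1, b:0, c:-1, e:-1, f:-1; rest ⊤}  OUT={a:1, b:0, c:-1, e:5, f:-1; rest ⊤}
  B6:  IN={a:1, b:0, c:-1, e:5, f:-1; rest ⊤}  OUT={a:1, b:0, c:-1, d:4, e:5, f:2; rest ⊤}
  B7:  IN={a:1; rest ⊤}  OUT={f:1; rest ⊤}
  B8:  IN={f:1; rest ⊤}  OUT=(all ⊤)

Merge at B1: IN[B1] = OUT[B0] ⊔ OUT[B3] = {a: 1, b: ⊤, c: ⊤, d: ⊤, e: ⊤, f: ⊤}
Applying B1's transfer function to that IN value gives OUT[B1] (row B1 above).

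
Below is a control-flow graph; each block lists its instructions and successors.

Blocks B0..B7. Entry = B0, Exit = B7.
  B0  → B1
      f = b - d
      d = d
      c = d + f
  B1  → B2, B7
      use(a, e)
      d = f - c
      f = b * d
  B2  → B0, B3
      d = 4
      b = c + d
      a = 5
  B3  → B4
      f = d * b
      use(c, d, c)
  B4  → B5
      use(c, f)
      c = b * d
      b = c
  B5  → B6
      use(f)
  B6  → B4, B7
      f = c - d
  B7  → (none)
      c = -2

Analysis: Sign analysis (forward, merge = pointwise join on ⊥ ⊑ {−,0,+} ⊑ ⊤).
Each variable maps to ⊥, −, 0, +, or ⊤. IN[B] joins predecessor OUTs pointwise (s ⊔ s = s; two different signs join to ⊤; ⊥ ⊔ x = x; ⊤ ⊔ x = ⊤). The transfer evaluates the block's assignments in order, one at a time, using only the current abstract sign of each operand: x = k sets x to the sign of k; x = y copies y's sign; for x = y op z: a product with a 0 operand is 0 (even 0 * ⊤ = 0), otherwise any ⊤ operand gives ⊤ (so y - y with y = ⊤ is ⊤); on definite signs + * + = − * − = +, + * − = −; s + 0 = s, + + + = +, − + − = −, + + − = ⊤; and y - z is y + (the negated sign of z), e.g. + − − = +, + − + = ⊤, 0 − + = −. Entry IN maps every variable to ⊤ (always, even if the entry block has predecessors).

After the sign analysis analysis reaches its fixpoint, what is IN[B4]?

Per-block solution:
  B0:   IN=(all ⊤)   OUT=(all ⊤)
  B1:   IN=(all ⊤)   OUT=(all ⊤)
  B2:   IN=(all ⊤)   OUT={a:+, d:+; rest ⊤}
  B3:   IN={a:+, d:+; rest ⊤}   OUT={a:+, d:+; rest ⊤}
  B4:   IN={a:+, d:+; rest ⊤}   OUT={a:+, d:+; rest ⊤}
  B5:   IN={a:+, d:+; rest ⊤}   OUT={a:+, d:+; rest ⊤}
  B6:   IN={a:+, d:+; rest ⊤}   OUT={a:+, d:+; rest ⊤}
  B7:   IN=(all ⊤)   OUT={c:-; rest ⊤}

Merge at B4: IN[B4] = OUT[B3] ⊔ OUT[B6] = {a: +, b: ⊤, c: ⊤, d: +, e: ⊤, f: ⊤}

Answer: {a: +, b: ⊤, c: ⊤, d: +, e: ⊤, f: ⊤}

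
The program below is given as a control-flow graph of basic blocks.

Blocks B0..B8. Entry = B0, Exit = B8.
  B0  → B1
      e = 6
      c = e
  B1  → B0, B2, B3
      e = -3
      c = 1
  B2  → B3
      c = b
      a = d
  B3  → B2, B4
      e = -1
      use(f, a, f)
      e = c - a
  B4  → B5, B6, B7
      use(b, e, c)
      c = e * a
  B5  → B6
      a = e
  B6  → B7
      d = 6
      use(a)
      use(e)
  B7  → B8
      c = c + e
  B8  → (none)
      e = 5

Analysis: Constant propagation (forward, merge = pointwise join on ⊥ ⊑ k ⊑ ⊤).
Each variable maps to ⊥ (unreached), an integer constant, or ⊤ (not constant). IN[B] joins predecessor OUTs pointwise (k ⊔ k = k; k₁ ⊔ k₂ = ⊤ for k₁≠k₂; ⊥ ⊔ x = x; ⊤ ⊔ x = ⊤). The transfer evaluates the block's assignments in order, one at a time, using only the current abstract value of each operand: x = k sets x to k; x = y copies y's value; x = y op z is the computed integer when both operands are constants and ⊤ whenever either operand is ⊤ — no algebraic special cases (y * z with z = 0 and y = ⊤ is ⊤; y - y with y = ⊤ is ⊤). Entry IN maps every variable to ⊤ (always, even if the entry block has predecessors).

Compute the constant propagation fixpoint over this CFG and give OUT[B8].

Fixpoint table:
  B0:   IN=(all ⊤)   OUT={c:6, e:6; rest ⊤}
  B1:   IN={c:6, e:6; rest ⊤}   OUT={c:1, e:-3; rest ⊤}
  B2:   IN=(all ⊤)   OUT=(all ⊤)
  B3:   IN=(all ⊤)   OUT=(all ⊤)
  B4:   IN=(all ⊤)   OUT=(all ⊤)
  B5:   IN=(all ⊤)   OUT=(all ⊤)
  B6:   IN=(all ⊤)   OUT={d:6; rest ⊤}
  B7:   IN=(all ⊤)   OUT=(all ⊤)
  B8:   IN=(all ⊤)   OUT={e:5; rest ⊤}

Merge at B8: IN[B8] = OUT[B7] = {a: ⊤, b: ⊤, c: ⊤, d: ⊤, e: ⊤, f: ⊤}
Applying B8's transfer function to that IN value gives OUT[B8] (row B8 above).

Answer: {a: ⊤, b: ⊤, c: ⊤, d: ⊤, e: 5, f: ⊤}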